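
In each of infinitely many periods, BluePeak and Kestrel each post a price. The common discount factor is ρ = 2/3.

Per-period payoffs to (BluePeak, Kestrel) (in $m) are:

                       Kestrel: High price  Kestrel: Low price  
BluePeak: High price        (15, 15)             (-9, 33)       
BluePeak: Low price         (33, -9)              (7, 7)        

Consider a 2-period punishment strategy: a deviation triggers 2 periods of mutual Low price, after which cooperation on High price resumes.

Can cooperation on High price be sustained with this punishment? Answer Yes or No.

No

IC: ρ+…+ρ^2 ≥ (33−15)/(15−7) = 9/4.
At ρ = 2/3: partial sum = 1.1111 < 2.2500. Cooperation not sustainable.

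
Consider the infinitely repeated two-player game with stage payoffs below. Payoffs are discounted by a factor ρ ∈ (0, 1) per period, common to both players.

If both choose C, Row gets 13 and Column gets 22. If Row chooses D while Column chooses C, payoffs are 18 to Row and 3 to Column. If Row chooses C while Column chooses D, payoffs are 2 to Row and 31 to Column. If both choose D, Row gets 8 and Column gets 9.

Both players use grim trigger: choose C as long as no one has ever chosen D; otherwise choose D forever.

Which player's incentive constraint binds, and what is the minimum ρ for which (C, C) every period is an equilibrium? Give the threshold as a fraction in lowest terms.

Row; ρ ≥ 1/2

Row's threshold: (18−13)/(18−8) = 1/2.
Column's threshold: (31−22)/(31−9) = 9/22.
1/2 > 9/22, so Row binds and ρ* = 1/2.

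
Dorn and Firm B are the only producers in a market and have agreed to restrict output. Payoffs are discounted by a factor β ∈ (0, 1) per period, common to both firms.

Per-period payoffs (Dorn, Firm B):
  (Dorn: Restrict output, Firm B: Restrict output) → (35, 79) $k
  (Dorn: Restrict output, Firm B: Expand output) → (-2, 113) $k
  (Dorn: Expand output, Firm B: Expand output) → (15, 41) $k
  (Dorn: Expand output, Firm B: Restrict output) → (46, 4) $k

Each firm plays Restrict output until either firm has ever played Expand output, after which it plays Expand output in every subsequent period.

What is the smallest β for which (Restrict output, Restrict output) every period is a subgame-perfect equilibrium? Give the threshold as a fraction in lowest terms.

17/36

For Dorn: deviation gain 46−35 = 11, per-period punishment loss 35−15 = 20. IC gives β ≥ 11/31.
For Firm B: gain 34, loss 38 per period, so β ≥ 34/72 = 17/36.
The tighter constraint is Firm B's, so cooperation needs β ≥ 17/36.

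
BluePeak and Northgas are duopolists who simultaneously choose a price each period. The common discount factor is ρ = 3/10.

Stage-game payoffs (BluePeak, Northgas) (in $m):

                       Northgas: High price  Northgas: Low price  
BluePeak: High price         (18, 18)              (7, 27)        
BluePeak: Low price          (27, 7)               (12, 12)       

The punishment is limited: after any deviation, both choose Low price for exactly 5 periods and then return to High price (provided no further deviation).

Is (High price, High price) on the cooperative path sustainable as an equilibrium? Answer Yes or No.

No

IC: ρ+…+ρ^5 ≥ (27−18)/(18−12) = 3/2.
At ρ = 3/10: partial sum = 0.4275 < 1.5000. Cooperation not sustainable.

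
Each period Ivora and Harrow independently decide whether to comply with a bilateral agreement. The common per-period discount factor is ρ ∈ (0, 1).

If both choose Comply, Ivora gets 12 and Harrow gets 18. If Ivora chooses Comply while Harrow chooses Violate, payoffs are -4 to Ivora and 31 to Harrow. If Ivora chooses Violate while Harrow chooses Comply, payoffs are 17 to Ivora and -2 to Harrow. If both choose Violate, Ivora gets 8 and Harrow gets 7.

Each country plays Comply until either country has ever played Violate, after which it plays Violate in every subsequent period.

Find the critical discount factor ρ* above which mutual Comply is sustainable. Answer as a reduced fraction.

Ivora's threshold: (17−12)/(17−8) = 5/9.
Harrow's threshold: (31−18)/(31−7) = 13/24.
5/9 > 13/24, so Ivora binds and ρ* = 5/9.

5/9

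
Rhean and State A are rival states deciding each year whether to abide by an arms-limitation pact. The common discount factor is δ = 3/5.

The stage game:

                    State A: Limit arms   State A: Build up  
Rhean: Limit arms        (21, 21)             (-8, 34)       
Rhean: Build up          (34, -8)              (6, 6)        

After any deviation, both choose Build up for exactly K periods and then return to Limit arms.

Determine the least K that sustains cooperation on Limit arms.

Need Σ_{k=1}^{K} δ^k ≥ (34−21)/(21−6) = 0.8667 at δ = 3/5.
At K = 1 the sum is 0.6000 < 0.8667; at K = 2 it is 0.9600 ≥ 0.8667.
So the minimum punishment length is K = 2.

2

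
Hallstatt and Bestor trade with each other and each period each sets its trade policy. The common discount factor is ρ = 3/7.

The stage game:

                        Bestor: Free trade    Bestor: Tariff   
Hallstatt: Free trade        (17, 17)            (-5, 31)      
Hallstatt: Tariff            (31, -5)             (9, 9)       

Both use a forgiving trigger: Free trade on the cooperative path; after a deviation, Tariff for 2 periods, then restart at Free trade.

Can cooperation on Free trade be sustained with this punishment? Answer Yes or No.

No

IC: ρ+…+ρ^2 ≥ (31−17)/(17−9) = 7/4.
At ρ = 3/7: partial sum = 0.6122 < 1.7500. Cooperation not sustainable.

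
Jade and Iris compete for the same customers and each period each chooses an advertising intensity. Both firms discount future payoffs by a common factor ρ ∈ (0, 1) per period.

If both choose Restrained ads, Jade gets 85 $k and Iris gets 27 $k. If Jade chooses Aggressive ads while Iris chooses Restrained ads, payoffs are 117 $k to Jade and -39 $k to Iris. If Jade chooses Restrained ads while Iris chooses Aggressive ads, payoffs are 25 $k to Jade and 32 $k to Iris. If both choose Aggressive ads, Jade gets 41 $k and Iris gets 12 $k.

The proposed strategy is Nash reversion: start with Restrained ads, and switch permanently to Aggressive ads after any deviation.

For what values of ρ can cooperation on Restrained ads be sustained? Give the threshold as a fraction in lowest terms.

8/19

Jade: cooperation gives 85 each period; deviation gives 117 once then 41 forever.
  85/(1−ρ) ≥ 117 + 41ρ/(1−ρ) ⇒ ρ ≥ 32/76 = 8/19.
Iris: cooperation gives 27 each period; deviation gives 32 once then 12 forever.
  ρ ≥ 5/20 = 1/4.
Both must hold, so the binding constraint is Jade's: ρ ≥ 8/19.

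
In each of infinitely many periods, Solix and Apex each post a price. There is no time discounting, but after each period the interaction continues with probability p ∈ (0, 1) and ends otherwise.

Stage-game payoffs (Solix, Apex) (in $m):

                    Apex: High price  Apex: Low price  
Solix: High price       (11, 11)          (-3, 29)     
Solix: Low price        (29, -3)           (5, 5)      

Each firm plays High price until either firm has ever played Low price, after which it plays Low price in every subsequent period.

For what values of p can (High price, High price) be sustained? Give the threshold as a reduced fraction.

Expected cooperation value is 11 + p·11 + p²·11 + … = 11/(1−p); deviation gives 29 + p·5/(1−p).
11 ≥ 29(1−p) + 5p ⇒ 24p ≥ 18 ⇒ p ≥ 18/24 = 3/4.

3/4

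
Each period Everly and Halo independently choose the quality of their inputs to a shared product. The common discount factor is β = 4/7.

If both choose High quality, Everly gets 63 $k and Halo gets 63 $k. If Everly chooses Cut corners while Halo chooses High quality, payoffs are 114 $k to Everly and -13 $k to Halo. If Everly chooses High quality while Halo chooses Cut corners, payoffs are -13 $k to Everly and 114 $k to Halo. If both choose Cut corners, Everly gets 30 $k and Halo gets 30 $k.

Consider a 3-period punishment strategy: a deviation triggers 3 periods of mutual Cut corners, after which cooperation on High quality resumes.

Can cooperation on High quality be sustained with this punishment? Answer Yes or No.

IC: β+…+β^3 ≥ (114−63)/(63−30) = 17/11.
At β = 4/7: partial sum = 1.0845 < 1.5455. Cooperation not sustainable.

No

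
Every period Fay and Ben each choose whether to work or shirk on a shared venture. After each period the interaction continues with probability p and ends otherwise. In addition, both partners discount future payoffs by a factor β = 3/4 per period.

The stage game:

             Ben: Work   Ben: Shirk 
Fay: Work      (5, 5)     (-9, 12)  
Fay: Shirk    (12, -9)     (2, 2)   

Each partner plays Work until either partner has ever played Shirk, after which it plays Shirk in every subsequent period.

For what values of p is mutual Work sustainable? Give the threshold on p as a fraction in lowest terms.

Expected continuation weight on next period's payoff is β·p = 3/4·p, which plays the role of the discount factor.
Cooperation requires 3/4·p ≥ (12−5)/(12−2) = 7/10, hence p ≥ 14/15.

14/15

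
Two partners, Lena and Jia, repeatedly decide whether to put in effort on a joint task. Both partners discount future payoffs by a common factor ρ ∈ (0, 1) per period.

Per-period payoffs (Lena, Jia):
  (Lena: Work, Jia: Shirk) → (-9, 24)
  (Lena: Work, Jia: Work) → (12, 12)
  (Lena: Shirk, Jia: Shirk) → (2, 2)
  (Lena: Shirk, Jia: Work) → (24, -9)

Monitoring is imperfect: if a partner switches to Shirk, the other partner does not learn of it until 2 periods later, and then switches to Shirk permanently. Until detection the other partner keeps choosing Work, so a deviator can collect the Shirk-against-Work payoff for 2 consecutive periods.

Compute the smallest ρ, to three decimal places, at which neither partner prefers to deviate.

The best deviation is to choose Shirk for all 2 undetected periods, earning 24 each, then 2 forever once detected.
Deviation value: 24(1−ρ^2)/(1−ρ) + 2ρ^2/(1−ρ); cooperation value: 12/(1−ρ).
IC: 12 ≥ 24(1−ρ^2) + 2ρ^2 = 24 − 22ρ^2.
So ρ^2 ≥ 12/22 = 6/11, giving ρ ≥ (6/11)^(1/2) ≈ 0.739.

0.739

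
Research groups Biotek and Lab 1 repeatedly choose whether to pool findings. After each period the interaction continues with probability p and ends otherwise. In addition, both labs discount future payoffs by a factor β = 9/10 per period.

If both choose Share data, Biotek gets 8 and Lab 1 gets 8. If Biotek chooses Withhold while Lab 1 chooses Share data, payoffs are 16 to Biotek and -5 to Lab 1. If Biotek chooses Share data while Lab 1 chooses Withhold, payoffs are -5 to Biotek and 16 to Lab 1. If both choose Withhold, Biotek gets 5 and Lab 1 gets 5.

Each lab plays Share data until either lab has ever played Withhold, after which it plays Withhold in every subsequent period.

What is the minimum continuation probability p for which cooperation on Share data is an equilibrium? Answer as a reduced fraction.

Expected continuation weight on next period's payoff is β·p = 9/10·p, which plays the role of the discount factor.
Cooperation requires 9/10·p ≥ (16−8)/(16−5) = 8/11, hence p ≥ 80/99.

80/99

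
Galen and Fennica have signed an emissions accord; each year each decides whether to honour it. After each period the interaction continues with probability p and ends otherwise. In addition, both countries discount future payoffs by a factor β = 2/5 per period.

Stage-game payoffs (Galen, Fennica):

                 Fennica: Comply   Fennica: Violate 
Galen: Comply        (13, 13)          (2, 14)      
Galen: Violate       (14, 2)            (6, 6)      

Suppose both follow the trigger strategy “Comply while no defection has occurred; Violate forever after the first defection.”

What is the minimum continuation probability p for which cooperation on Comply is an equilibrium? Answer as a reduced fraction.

Expected continuation weight on next period's payoff is β·p = 2/5·p, which plays the role of the discount factor.
Cooperation requires 2/5·p ≥ (14−13)/(14−6) = 1/8, hence p ≥ 5/16.

5/16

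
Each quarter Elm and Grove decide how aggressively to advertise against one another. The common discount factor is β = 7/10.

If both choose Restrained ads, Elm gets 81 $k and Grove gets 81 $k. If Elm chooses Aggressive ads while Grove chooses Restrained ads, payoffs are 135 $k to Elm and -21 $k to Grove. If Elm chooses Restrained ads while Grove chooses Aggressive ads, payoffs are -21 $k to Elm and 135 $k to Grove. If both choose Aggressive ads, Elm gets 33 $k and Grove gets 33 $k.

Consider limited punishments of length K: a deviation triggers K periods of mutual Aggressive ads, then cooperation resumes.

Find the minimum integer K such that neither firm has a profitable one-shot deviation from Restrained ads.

2

Need Σ_{k=1}^{K} β^k ≥ (135−81)/(81−33) = 1.1250 at β = 7/10.
At K = 1 the sum is 0.7000 < 1.1250; at K = 2 it is 1.1900 ≥ 1.1250.
So the minimum punishment length is K = 2.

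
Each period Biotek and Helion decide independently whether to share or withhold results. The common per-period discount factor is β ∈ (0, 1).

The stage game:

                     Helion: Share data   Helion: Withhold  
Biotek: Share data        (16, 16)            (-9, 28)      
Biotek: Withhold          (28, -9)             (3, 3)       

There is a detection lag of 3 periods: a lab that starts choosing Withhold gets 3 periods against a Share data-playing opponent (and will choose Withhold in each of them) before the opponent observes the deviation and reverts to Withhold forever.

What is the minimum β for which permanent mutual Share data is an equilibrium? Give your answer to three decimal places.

The best deviation is to choose Withhold for all 3 undetected periods, earning 28 each, then 3 forever once detected.
Deviation value: 28(1−β^3)/(1−β) + 3β^3/(1−β); cooperation value: 16/(1−β).
IC: 16 ≥ 28(1−β^3) + 3β^3 = 28 − 25β^3.
So β^3 ≥ 12/25, giving β ≥ (12/25)^(1/3) ≈ 0.783.

0.783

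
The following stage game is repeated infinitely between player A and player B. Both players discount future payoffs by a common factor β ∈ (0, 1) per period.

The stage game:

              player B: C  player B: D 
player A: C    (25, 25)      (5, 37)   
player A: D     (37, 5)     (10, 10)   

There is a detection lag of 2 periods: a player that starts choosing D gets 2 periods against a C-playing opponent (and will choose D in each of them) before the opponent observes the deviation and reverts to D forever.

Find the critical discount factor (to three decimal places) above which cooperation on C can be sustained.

0.667

The best deviation is to choose D for all 2 undetected periods, earning 37 each, then 10 forever once detected.
Deviation value: 37(1−β^2)/(1−β) + 10β^2/(1−β); cooperation value: 25/(1−β).
IC: 25 ≥ 37(1−β^2) + 10β^2 = 37 − 27β^2.
So β^2 ≥ 12/27 = 4/9, giving β ≥ (4/9)^(1/2) ≈ 0.667.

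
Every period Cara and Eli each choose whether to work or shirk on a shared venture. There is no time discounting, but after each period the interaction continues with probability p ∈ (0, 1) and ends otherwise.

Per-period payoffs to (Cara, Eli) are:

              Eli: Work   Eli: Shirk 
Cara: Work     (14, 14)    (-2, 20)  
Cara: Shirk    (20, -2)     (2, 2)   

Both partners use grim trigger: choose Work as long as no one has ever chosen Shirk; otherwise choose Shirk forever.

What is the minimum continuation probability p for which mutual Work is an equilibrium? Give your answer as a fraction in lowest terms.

1/3

With no time discounting, the continuation probability p plays the role of the discount factor.
Grim-trigger IC: 14/(1−p) ≥ 20 + 2p/(1−p) ⇒ p ≥ (20−14)/(20−2) = 1/3.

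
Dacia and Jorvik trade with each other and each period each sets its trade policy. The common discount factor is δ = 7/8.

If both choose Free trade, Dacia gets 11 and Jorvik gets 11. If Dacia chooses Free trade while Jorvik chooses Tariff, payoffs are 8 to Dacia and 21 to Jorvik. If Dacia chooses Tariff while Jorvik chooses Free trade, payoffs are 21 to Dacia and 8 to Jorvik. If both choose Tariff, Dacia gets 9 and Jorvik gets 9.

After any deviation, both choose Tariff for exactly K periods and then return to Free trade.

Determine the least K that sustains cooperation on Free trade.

10

IC: δ(1−δ^K)/(1−δ) ≥ (21−11)/(11−9) = 5.
With δ = 7/8: need 1 − δ^K ≥ 5·(1−7/8)/(7/8), i.e. δ^K ≤ 0.2857.
Since (7/8)^9 = 0.3007 and (7/8)^10 = 0.2631, the smallest such K is 10.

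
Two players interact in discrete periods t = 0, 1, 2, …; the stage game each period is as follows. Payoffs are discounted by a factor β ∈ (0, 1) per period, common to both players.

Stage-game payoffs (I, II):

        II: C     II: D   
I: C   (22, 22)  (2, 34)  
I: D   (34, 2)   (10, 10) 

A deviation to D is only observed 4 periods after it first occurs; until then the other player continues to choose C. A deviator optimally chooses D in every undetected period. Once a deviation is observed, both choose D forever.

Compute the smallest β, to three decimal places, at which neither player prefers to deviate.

0.841

The best deviation is to choose D for all 4 undetected periods, earning 34 each, then 10 forever once detected.
Deviation value: 34(1−β^4)/(1−β) + 10β^4/(1−β); cooperation value: 22/(1−β).
IC: 22 ≥ 34(1−β^4) + 10β^4 = 34 − 24β^4.
So β^4 ≥ 12/24 = 1/2, giving β ≥ (1/2)^(1/4) ≈ 0.841.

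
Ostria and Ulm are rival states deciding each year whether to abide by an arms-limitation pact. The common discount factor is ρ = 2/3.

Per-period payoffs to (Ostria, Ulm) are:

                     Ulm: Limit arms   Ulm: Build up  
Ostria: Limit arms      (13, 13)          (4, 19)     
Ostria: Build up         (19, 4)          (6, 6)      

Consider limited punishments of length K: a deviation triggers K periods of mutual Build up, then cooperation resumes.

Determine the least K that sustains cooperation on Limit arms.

2

IC: ρ(1−ρ^K)/(1−ρ) ≥ (19−13)/(13−6) = 6/7.
With ρ = 2/3: need 1 − ρ^K ≥ 6/7·(1−2/3)/(2/3), i.e. ρ^K ≤ 0.5714.
Since (2/3)^1 = 0.6667 and (2/3)^2 = 0.4444, the smallest such K is 2.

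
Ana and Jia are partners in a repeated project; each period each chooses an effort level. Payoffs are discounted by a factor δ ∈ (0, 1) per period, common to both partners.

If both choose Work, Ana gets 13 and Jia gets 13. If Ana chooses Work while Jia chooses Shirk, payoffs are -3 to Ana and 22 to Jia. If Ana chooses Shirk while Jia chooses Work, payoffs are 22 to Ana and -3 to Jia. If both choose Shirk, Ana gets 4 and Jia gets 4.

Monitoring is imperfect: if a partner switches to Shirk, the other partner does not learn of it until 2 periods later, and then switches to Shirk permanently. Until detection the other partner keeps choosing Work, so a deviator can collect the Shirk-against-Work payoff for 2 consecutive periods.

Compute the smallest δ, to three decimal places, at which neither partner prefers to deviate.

Deviating for the 2 undetected periods gains 22−13 = 9 per period over cooperation, then loses 13−4 = 9 per period forever once punishment starts.
Gain: 9(1 + δ + … + δ^1); loss: 9·δ^2/(1−δ).
No profitable deviation ⇔ 9(1−δ^2) ≤ 9·δ^2, i.e. δ^2 ≥ 9/(9+9) = 1/2.
Hence δ ≥ (1/2)^(1/2) ≈ 0.707.

0.707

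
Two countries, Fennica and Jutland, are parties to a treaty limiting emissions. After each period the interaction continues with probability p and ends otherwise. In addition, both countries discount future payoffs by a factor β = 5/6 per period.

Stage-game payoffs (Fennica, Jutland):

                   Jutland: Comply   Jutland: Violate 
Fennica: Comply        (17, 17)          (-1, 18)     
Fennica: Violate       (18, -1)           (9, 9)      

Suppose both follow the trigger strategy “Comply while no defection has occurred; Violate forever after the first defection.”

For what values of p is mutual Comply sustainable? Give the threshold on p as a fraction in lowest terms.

With continuation probability p and discount β, the effective per-period discount factor is βp.
Grim-trigger IC: βp ≥ (18−17)/(18−9) = 1/9.
So p ≥ (1/9)/(5/6) = 2/15.

2/15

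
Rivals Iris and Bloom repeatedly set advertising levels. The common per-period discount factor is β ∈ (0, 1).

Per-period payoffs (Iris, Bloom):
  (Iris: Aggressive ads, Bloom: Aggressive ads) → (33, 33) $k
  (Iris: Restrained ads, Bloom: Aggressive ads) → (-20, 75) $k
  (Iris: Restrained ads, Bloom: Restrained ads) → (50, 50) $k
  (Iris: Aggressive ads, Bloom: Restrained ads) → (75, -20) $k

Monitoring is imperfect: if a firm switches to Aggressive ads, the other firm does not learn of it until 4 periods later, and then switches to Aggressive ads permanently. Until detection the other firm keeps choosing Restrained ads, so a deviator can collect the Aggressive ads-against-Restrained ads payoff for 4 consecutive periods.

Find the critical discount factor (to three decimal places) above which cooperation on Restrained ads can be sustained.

0.878

The best deviation is to choose Aggressive ads for all 4 undetected periods, earning 75 each, then 33 forever once detected.
Deviation value: 75(1−β^4)/(1−β) + 33β^4/(1−β); cooperation value: 50/(1−β).
IC: 50 ≥ 75(1−β^4) + 33β^4 = 75 − 42β^4.
So β^4 ≥ 25/42, giving β ≥ (25/42)^(1/4) ≈ 0.878.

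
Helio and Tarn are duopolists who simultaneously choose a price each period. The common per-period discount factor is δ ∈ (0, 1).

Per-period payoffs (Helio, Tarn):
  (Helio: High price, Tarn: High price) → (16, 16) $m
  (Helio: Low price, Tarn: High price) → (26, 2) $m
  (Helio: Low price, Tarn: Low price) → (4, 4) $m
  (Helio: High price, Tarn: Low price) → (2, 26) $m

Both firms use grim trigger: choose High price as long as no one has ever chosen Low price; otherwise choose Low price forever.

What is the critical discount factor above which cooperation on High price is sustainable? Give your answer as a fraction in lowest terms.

16/(1−δ) ≥ 26 + 4δ/(1−δ)
16 ≥ 26 − 22δ
δ ≥ 10/22 = 5/11.

5/11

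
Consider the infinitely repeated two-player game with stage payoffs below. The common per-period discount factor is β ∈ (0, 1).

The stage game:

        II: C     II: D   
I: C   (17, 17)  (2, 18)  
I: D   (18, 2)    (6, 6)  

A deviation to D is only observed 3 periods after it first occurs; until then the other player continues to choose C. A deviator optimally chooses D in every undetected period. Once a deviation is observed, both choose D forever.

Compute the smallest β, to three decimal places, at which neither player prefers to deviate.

Deviating for the 3 undetected periods gains 18−17 = 1 per period over cooperation, then loses 17−6 = 11 per period forever once punishment starts.
Gain: 1(1 + β + … + β^2); loss: 11·β^3/(1−β).
No profitable deviation ⇔ 1(1−β^3) ≤ 11·β^3, i.e. β^3 ≥ 1/(1+11) = 1/12.
Hence β ≥ (1/12)^(1/3) ≈ 0.437.

0.437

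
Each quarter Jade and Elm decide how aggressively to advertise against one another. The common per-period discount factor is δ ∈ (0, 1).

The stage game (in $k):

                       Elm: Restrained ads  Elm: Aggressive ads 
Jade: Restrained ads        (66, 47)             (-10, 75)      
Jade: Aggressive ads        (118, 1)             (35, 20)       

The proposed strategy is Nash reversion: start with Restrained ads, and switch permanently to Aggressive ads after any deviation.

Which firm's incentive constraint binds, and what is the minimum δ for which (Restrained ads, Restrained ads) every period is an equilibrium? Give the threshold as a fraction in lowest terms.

Jade; δ ≥ 52/83

Jade's threshold: (118−66)/(118−35) = 52/83.
Elm's threshold: (75−47)/(75−20) = 28/55.
52/83 > 28/55, so Jade binds and δ* = 52/83.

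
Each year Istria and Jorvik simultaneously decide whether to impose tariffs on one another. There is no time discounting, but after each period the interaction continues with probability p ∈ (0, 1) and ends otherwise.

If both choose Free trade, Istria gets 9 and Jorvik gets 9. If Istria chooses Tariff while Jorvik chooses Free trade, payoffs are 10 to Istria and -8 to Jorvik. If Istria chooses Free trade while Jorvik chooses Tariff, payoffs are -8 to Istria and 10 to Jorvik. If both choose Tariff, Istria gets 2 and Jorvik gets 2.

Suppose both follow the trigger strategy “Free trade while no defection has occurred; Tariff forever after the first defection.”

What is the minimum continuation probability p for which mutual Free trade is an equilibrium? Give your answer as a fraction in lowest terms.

Expected cooperation value is 9 + p·9 + p²·9 + … = 9/(1−p); deviation gives 10 + p·2/(1−p).
9 ≥ 10(1−p) + 2p ⇒ 8p ≥ 1 ⇒ p ≥ 1/8.

1/8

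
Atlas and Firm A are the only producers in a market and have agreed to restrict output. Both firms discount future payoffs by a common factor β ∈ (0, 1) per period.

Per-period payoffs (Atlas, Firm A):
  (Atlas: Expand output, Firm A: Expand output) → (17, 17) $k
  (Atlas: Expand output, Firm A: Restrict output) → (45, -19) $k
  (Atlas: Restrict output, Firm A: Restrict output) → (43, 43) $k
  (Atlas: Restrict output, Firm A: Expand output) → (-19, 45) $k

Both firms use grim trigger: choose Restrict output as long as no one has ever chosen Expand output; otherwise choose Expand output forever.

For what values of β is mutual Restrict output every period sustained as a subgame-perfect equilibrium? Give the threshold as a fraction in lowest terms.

1/14

43/(1−β) ≥ 45 + 17β/(1−β)
43 ≥ 45 − 28β
β ≥ 2/28 = 1/14.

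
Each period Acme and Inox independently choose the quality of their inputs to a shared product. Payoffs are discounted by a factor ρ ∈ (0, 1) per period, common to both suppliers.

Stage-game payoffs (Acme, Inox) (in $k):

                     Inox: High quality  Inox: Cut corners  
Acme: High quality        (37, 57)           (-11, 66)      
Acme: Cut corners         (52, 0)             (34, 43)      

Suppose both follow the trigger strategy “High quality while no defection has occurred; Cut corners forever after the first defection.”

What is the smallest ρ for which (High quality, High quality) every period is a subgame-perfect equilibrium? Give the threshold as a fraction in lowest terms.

5/6

Acme's threshold: (52−37)/(52−34) = 5/6.
Inox's threshold: (66−57)/(66−43) = 9/23.
5/6 > 9/23, so Acme binds and ρ* = 5/6.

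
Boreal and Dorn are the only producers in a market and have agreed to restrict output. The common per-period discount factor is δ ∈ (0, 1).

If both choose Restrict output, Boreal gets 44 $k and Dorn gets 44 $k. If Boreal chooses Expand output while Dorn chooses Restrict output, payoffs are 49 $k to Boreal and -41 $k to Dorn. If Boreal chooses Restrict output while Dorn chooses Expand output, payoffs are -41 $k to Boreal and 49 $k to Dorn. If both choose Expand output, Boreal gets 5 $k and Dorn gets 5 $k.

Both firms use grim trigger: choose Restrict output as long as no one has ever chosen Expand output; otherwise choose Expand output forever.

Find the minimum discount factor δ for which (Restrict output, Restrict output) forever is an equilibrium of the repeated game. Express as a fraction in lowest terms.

Cooperation forever yields 44 each period: 44/(1−δ).
Deviating yields 49 once, then 5 forever: 49 + 5δ/(1−δ).
No profitable deviation requires 44/(1−δ) ≥ 49 + 5δ/(1−δ).
Multiplying by (1−δ): 44 ≥ 49(1−δ) + 5δ = 49 − 44δ.
So 44δ ≥ 5, i.e. δ ≥ 5/44.

5/44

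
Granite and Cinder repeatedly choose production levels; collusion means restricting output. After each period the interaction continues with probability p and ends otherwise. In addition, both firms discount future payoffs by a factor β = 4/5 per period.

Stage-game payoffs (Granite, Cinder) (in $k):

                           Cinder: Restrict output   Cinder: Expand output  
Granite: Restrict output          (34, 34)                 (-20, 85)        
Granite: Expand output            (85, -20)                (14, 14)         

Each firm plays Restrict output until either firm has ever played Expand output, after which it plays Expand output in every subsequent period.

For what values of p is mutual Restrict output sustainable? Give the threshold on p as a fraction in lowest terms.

Expected continuation weight on next period's payoff is β·p = 4/5·p, which plays the role of the discount factor.
Cooperation requires 4/5·p ≥ (85−34)/(85−14) = 51/71, hence p ≥ 255/284.

255/284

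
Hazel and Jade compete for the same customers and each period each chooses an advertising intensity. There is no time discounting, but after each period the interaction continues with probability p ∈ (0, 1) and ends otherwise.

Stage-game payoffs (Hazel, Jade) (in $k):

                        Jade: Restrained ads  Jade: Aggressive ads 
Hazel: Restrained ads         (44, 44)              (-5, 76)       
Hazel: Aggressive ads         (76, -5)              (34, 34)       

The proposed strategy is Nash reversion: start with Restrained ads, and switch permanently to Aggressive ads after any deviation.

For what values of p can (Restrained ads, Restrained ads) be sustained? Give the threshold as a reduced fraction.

With no time discounting, the continuation probability p plays the role of the discount factor.
Grim-trigger IC: 44/(1−p) ≥ 76 + 34p/(1−p) ⇒ p ≥ (76−44)/(76−34) = 16/21.

16/21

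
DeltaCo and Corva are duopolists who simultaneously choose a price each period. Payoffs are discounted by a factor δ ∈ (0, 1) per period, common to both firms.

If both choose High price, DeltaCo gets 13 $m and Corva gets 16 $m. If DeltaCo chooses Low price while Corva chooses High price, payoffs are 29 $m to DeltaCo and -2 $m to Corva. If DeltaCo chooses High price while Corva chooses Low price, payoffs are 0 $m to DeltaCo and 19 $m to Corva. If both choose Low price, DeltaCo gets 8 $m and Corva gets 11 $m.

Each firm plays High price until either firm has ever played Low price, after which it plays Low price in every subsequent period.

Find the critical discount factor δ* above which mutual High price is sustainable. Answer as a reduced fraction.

16/21

DeltaCo's threshold: (29−13)/(29−8) = 16/21.
Corva's threshold: (19−16)/(19−11) = 3/8.
16/21 > 3/8, so DeltaCo binds and δ* = 16/21.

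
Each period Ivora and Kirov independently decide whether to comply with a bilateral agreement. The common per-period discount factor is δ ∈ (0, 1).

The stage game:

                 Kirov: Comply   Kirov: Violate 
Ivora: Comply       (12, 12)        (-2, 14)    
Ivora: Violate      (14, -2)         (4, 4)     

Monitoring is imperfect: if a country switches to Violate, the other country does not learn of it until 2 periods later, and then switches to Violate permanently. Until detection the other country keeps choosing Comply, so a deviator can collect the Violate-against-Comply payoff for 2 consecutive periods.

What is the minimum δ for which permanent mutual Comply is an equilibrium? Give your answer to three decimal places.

0.447

A deviator earns 14 for 2 periods, then 4 forever; cooperating earns 12 forever. Multiplying the IC by (1−δ):
12 ≥ 14(1−δ^2) + 4δ^2, so 10·δ^2 ≥ 2 and δ^2 ≥ 1/5.
δ ≥ (1/5)^(1/2) ≈ 0.447.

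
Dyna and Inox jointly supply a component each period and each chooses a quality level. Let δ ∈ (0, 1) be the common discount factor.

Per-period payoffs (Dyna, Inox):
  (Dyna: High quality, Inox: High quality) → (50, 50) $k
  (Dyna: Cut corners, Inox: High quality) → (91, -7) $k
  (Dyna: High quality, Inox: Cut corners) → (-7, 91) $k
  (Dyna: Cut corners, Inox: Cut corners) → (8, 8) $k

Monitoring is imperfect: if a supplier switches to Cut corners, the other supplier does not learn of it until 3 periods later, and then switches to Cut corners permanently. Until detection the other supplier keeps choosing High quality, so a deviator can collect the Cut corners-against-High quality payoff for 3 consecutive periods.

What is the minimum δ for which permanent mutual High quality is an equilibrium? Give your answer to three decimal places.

0.791

A deviator earns 91 for 3 periods, then 8 forever; cooperating earns 50 forever. Multiplying the IC by (1−δ):
50 ≥ 91(1−δ^3) + 8δ^3, so 83·δ^3 ≥ 41 and δ^3 ≥ 41/83.
δ ≥ (41/83)^(1/3) ≈ 0.791.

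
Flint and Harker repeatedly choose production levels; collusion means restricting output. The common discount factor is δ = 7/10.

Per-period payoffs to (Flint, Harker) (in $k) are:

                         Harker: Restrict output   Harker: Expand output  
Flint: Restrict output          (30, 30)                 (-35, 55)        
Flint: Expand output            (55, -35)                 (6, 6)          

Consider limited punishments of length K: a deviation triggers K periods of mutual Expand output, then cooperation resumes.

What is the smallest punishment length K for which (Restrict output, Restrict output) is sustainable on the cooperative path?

No profitable deviation requires (30−6)(δ+…+δ^K) ≥ 55−30, i.e. δ+…+δ^K ≥ 25/24 ≈ 1.0417.
With δ = 7/10, the partial sums are K=1: 0.7000, K=2: 1.1900.
K = 2 is the first length at which the sum reaches 1.0417.

2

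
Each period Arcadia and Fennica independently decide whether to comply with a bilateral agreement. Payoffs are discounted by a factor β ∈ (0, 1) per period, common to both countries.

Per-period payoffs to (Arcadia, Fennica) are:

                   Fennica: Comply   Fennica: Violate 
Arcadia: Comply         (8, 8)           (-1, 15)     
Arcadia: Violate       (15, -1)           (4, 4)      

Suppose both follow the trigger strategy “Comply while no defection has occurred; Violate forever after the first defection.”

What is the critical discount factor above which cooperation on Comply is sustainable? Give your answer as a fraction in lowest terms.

8/(1−β) ≥ 15 + 4β/(1−β)
8 ≥ 15 − 11β
β ≥ 7/11.

7/11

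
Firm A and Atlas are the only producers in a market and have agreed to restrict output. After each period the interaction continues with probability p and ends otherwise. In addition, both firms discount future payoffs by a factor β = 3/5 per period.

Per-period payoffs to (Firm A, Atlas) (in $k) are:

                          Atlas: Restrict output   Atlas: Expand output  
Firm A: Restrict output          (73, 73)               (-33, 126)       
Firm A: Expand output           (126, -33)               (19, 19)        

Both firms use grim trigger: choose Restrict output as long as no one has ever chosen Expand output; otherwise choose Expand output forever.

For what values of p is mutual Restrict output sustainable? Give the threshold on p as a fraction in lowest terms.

With continuation probability p and discount β, the effective per-period discount factor is βp.
Grim-trigger IC: βp ≥ (126−73)/(126−19) = 53/107.
So p ≥ (53/107)/(3/5) = 265/321.

265/321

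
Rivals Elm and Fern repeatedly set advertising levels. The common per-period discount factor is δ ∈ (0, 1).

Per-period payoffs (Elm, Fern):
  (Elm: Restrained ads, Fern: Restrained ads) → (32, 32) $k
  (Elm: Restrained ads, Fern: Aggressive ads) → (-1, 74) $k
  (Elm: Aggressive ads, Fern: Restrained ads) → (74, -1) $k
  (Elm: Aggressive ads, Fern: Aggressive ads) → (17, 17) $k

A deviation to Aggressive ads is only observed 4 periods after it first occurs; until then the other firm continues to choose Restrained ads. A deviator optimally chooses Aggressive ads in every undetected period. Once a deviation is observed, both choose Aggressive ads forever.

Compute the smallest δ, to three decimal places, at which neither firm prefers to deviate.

The best deviation is to choose Aggressive ads for all 4 undetected periods, earning 74 each, then 17 forever once detected.
Deviation value: 74(1−δ^4)/(1−δ) + 17δ^4/(1−δ); cooperation value: 32/(1−δ).
IC: 32 ≥ 74(1−δ^4) + 17δ^4 = 74 − 57δ^4.
So δ^4 ≥ 42/57 = 14/19, giving δ ≥ (14/19)^(1/4) ≈ 0.926.

0.926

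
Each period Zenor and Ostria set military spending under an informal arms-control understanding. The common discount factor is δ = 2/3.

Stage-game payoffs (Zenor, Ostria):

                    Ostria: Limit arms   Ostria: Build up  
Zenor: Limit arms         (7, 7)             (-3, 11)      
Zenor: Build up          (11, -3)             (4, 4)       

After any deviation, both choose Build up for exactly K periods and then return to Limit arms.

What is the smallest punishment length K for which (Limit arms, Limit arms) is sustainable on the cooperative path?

Need Σ_{k=1}^{K} δ^k ≥ (11−7)/(7−4) = 1.3333 at δ = 2/3.
At K = 2 the sum is 1.1111 < 1.3333; at K = 3 it is 1.4074 ≥ 1.3333.
So the minimum punishment length is K = 3.

3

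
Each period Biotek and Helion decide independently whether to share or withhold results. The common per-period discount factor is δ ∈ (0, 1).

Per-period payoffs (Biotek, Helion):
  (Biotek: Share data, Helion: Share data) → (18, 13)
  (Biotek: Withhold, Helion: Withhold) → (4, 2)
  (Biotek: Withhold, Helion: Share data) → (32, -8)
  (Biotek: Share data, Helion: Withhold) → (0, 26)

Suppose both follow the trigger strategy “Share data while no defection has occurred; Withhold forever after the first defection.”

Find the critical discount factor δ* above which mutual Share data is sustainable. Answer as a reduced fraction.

13/24

Biotek: cooperation gives 18 each period; deviation gives 32 once then 4 forever.
  18/(1−δ) ≥ 32 + 4δ/(1−δ) ⇒ δ ≥ 14/28 = 1/2.
Helion: cooperation gives 13 each period; deviation gives 26 once then 2 forever.
  δ ≥ 13/24.
Both must hold, so the binding constraint is Helion's: δ ≥ 13/24.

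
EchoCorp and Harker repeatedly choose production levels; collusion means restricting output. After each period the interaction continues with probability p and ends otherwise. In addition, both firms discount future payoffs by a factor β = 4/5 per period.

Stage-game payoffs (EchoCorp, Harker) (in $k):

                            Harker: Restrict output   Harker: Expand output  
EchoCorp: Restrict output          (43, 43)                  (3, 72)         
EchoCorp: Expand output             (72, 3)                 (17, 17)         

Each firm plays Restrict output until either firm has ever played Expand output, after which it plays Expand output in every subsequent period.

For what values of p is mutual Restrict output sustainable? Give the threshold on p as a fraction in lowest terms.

With continuation probability p and discount β, the effective per-period discount factor is βp.
Grim-trigger IC: βp ≥ (72−43)/(72−17) = 29/55.
So p ≥ (29/55)/(4/5) = 29/44.

29/44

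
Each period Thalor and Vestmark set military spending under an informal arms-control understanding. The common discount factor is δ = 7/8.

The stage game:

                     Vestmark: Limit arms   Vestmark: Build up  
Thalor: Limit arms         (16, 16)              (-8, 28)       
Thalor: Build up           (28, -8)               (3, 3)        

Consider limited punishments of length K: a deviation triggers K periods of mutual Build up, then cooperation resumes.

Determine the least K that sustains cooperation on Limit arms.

2

Need Σ_{k=1}^{K} δ^k ≥ (28−16)/(16−3) = 0.9231 at δ = 7/8.
At K = 1 the sum is 0.8750 < 0.9231; at K = 2 it is 1.6406 ≥ 0.9231.
So the minimum punishment length is K = 2.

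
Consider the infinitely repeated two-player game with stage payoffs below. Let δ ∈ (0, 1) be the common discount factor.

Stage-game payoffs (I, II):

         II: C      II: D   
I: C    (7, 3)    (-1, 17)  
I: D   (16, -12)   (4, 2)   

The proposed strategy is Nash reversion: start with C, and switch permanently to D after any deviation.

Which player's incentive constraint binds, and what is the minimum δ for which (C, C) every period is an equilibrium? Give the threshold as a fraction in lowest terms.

II; δ ≥ 14/15

I's threshold: (16−7)/(16−4) = 3/4.
II's threshold: (17−3)/(17−2) = 14/15.
3/4 < 14/15, so II binds and δ* = 14/15.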